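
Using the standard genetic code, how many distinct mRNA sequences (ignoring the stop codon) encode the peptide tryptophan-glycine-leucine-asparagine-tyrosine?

Trp: 1 codon.
Gly: 4 codons.
Leu: 6 codons.
Asn: 2 codons.
Tyr: 2 codons.
1 × 4 × 6 × 2 × 2 = 96.

96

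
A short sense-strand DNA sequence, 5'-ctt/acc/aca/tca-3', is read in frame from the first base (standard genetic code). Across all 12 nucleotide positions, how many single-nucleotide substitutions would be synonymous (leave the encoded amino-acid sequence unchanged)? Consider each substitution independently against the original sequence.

Codon 1 (CTT, Leu): 3 synonymous substitutions.
Codon 2 (ACC, Thr): 3 synonymous substitutions.
Codon 3 (ACA, Thr): 3 synonymous substitutions.
Codon 4 (TCA, Ser): 3 synonymous substitutions.
Total: 3 + 3 + 3 + 3 = 12.

12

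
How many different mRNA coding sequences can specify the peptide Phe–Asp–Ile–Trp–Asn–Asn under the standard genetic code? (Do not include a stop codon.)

Phe: 2 codons.
Asp: 2 codons.
Ile: 3 codons.
Trp: 1 codon.
Asn: 2 codons.
Asn: 2 codons.
2 × 2 × 3 × 1 × 2 × 2 = 48.

48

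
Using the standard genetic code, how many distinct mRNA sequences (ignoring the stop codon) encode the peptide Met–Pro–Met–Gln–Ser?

Met: 1 codon.
Pro: 4 codons.
Met: 1 codon.
Gln: 2 codons.
Ser: 6 codons.
1 × 4 × 1 × 2 × 6 = 48.

48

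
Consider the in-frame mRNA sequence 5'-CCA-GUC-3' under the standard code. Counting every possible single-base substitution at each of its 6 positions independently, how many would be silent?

Codon 1 (CCA, Pro): 3 synonymous substitutions.
Codon 2 (GUC, Val): 3 synonymous substitutions.
Total: 3 + 3 = 6.

6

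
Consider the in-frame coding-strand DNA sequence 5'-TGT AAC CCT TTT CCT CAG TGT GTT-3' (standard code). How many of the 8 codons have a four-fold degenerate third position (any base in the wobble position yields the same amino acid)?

Codon 1 TGT (Cys): third position 2-fold.
Codon 2 AAC (Asn): third position 2-fold.
Codon 3 CCT (Pro): third position 4-fold.
Codon 4 TTT (Phe): third position 2-fold.
Codon 5 CCT (Pro): third position 4-fold.
Codon 6 CAG (Gln): third position 2-fold.
Codon 7 TGT (Cys): third position 2-fold.
Codon 8 GTT (Val): third position 4-fold.
Four-fold degenerate third positions: 3.

3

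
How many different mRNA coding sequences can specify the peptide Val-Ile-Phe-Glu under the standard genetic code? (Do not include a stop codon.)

Val: 4 codons.
Ile: 3 codons.
Phe: 2 codons.
Glu: 2 codons.
4 × 3 × 2 × 2 = 48.

48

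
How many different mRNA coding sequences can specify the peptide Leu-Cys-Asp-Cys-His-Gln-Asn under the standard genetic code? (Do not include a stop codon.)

Leu: 6 codons.
Cys: 2 codons.
Asp: 2 codons.
Cys: 2 codons.
His: 2 codons.
Gln: 2 codons.
Asn: 2 codons.
6 × 2 × 2 × 2 × 2 × 2 × 2 = 384.

384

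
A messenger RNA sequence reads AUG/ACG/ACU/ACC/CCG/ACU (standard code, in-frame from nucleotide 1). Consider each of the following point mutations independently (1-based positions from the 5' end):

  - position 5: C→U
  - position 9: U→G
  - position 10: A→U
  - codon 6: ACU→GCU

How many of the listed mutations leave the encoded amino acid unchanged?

Codon 2: ACG (Thr) → AUG (Met) — missense.
Codon 3: ACU (Thr) → ACG (Thr) — synonymous.
Codon 4: ACC (Thr) → UCC (Ser) — missense.
Codon 6: ACU (Thr) → GCU (Ala) — missense.
Synonymous: 1 of 4.

1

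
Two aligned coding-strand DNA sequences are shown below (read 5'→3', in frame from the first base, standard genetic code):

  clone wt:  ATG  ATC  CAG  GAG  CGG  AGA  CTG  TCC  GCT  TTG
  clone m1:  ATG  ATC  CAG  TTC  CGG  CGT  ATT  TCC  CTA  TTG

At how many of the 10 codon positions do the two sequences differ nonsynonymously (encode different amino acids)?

Codon 1: ATG Met / ATG Met — identical.
Codon 2: ATC Ile / ATC Ile — identical.
Codon 3: CAG Gln / CAG Gln — identical.
Codon 4: GAG Glu / TTC Phe — nonsynonymous.
Codon 5: CGG Arg / CGG Arg — identical.
Codon 6: AGA Arg / CGT Arg — synonymous.
Codon 7: CTG Leu / ATT Ile — nonsynonymous.
Codon 8: TCC Ser / TCC Ser — identical.
Codon 9: GCT Ala / CTA Leu — nonsynonymous.
Codon 10: TTG Leu / TTG Leu — identical.
Nonsynonymous differences: 3.

3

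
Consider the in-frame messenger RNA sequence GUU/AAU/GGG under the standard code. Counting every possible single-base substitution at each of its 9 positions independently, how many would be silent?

7

Codon 1 (GUU, Val): 3 synonymous substitutions.
Codon 2 (AAU, Asn): 1 synonymous substitution.
Codon 3 (GGG, Gly): 3 synonymous substitutions.
Total: 3 + 1 + 3 = 7.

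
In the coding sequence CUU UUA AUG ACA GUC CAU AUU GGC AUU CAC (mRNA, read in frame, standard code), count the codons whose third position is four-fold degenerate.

4

Codon 1 CUU (Leu): third position 4-fold.
Codon 2 UUA (Leu): third position 2-fold.
Codon 3 AUG (Met): third position 1-fold.
Codon 4 ACA (Thr): third position 4-fold.
Codon 5 GUC (Val): third position 4-fold.
Codon 6 CAU (His): third position 2-fold.
Codon 7 AUU (Ile): third position 3-fold.
Codon 8 GGC (Gly): third position 4-fold.
Codon 9 AUU (Ile): third position 3-fold.
Codon 10 CAC (His): third position 2-fold.
Four-fold degenerate third positions: 4.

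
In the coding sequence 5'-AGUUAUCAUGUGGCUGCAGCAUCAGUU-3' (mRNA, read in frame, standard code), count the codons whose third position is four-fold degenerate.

6

Codon 1 AGU (Ser): third position 2-fold.
Codon 2 UAU (Tyr): third position 2-fold.
Codon 3 CAU (His): third position 2-fold.
Codon 4 GUG (Val): third position 4-fold.
Codon 5 GCU (Ala): third position 4-fold.
Codon 6 GCA (Ala): third position 4-fold.
Codon 7 GCA (Ala): third position 4-fold.
Codon 8 UCA (Ser): third position 4-fold.
Codon 9 GUU (Val): third position 4-fold.
Four-fold degenerate third positions: 6.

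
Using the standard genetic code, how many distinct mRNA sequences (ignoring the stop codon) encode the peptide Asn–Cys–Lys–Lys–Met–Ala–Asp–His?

256

Asn: 2 codons.
Cys: 2 codons.
Lys: 2 codons.
Lys: 2 codons.
Met: 1 codon.
Ala: 4 codons.
Asp: 2 codons.
His: 2 codons.
2 × 2 × 2 × 2 × 1 × 4 × 2 × 2 = 256.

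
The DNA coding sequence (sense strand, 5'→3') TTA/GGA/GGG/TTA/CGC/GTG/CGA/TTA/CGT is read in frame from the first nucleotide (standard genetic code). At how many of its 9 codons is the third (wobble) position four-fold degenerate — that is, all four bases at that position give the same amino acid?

6

Codon 1 TTA (Leu): third position 2-fold.
Codon 2 GGA (Gly): third position 4-fold.
Codon 3 GGG (Gly): third position 4-fold.
Codon 4 TTA (Leu): third position 2-fold.
Codon 5 CGC (Arg): third position 4-fold.
Codon 6 GTG (Val): third position 4-fold.
Codon 7 CGA (Arg): third position 4-fold.
Codon 8 TTA (Leu): third position 2-fold.
Codon 9 CGT (Arg): third position 4-fold.
Four-fold degenerate third positions: 6.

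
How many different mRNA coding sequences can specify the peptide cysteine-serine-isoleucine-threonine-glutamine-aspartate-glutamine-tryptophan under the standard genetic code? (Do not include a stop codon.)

Cys: 2 codons.
Ser: 6 codons.
Ile: 3 codons.
Thr: 4 codons.
Gln: 2 codons.
Asp: 2 codons.
Gln: 2 codons.
Trp: 1 codon.
2 × 6 × 3 × 4 × 2 × 2 × 2 × 1 = 1152.

1152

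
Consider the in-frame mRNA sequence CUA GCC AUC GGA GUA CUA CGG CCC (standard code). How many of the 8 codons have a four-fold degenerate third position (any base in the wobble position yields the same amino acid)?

Codon 1 CUA (Leu): third position 4-fold.
Codon 2 GCC (Ala): third position 4-fold.
Codon 3 AUC (Ile): third position 3-fold.
Codon 4 GGA (Gly): third position 4-fold.
Codon 5 GUA (Val): third position 4-fold.
Codon 6 CUA (Leu): third position 4-fold.
Codon 7 CGG (Arg): third position 4-fold.
Codon 8 CCC (Pro): third position 4-fold.
Four-fold degenerate third positions: 7.

7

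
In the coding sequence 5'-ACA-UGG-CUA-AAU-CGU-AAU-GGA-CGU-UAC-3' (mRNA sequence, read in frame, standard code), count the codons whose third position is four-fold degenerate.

Codon 1 ACA (Thr): third position 4-fold.
Codon 2 UGG (Trp): third position 1-fold.
Codon 3 CUA (Leu): third position 4-fold.
Codon 4 AAU (Asn): third position 2-fold.
Codon 5 CGU (Arg): third position 4-fold.
Codon 6 AAU (Asn): third position 2-fold.
Codon 7 GGA (Gly): third position 4-fold.
Codon 8 CGU (Arg): third position 4-fold.
Codon 9 UAC (Tyr): third position 2-fold.
Four-fold degenerate third positions: 5.

5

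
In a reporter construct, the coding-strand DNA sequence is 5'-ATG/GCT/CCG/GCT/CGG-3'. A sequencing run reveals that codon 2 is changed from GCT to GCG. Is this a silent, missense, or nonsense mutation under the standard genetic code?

silent

Position 6 falls in codon 2: GCT → Ala.
After the substitution the codon is GCG → Ala.
Both encode Ala, so the change is synonymous.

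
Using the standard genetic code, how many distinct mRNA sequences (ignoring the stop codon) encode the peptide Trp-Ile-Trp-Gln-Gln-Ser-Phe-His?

Trp: 1 codon.
Ile: 3 codons.
Trp: 1 codon.
Gln: 2 codons.
Gln: 2 codons.
Ser: 6 codons.
Phe: 2 codons.
His: 2 codons.
1 × 3 × 1 × 2 × 2 × 6 × 2 × 2 = 288.

288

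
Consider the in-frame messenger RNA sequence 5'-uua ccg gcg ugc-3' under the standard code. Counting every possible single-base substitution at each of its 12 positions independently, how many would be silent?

Codon 1 (UUA, Leu): 2 synonymous substitutions.
Codon 2 (CCG, Pro): 3 synonymous substitutions.
Codon 3 (GCG, Ala): 3 synonymous substitutions.
Codon 4 (UGC, Cys): 1 synonymous substitution.
Total: 2 + 3 + 3 + 1 = 9.

9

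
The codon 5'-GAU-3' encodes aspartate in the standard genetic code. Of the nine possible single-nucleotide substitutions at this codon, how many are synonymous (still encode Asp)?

Position 1: none → 0 synonymous.
Position 2: none → 0 synonymous.
Position 3: GAC → 1 synonymous.
Total: 0 + 0 + 1 = 1.

1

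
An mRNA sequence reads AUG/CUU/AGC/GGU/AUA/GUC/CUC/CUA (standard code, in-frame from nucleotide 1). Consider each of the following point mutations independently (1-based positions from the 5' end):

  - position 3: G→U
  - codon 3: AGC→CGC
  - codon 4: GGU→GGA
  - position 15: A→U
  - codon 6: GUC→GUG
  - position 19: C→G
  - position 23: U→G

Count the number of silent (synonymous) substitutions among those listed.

Codon 1: AUG (Met) → AUU (Ile) — missense.
Codon 3: AGC (Ser) → CGC (Arg) — missense.
Codon 4: GGU (Gly) → GGA (Gly) — synonymous.
Codon 5: AUA (Ile) → AUU (Ile) — synonymous.
Codon 6: GUC (Val) → GUG (Val) — synonymous.
Codon 7: CUC (Leu) → GUC (Val) — missense.
Codon 8: CUA (Leu) → CGA (Arg) — missense.
Synonymous: 3 of 7.

3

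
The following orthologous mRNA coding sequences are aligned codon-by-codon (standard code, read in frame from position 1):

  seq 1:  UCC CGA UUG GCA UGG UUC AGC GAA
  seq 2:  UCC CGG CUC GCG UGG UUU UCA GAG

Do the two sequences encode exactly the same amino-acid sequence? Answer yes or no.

yes

Codon 1: UCC Ser / UCC Ser — identical.
Codon 2: CGA Arg / CGG Arg — synonymous.
Codon 3: UUG Leu / CUC Leu — synonymous.
Codon 4: GCA Ala / GCG Ala — synonymous.
Codon 5: UGG Trp / UGG Trp — identical.
Codon 6: UUC Phe / UUU Phe — synonymous.
Codon 7: AGC Ser / UCA Ser — synonymous.
Codon 8: GAA Glu / GAG Glu — synonymous.
Nonsynonymous differences: 0 → same protein.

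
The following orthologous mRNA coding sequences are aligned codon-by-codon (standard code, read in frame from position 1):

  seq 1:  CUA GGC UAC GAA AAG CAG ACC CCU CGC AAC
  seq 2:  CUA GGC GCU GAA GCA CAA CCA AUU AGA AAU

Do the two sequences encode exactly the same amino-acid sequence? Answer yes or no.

no

Codon 1: CUA Leu / CUA Leu — identical.
Codon 2: GGC Gly / GGC Gly — identical.
Codon 3: UAC Tyr / GCU Ala — nonsynonymous.
Codon 4: GAA Glu / GAA Glu — identical.
Codon 5: AAG Lys / GCA Ala — nonsynonymous.
Codon 6: CAG Gln / CAA Gln — synonymous.
Codon 7: ACC Thr / CCA Pro — nonsynonymous.
Codon 8: CCU Pro / AUU Ile — nonsynonymous.
Codon 9: CGC Arg / AGA Arg — synonymous.
Codon 10: AAC Asn / AAU Asn — synonymous.
Nonsynonymous differences: 4 → different protein.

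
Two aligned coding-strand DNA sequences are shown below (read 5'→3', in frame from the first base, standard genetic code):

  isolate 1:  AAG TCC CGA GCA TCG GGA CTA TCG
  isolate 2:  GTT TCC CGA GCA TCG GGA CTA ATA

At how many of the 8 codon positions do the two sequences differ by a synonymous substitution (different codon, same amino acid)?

Codon 1: AAG Lys / GTT Val — nonsynonymous.
Codon 2: TCC Ser / TCC Ser — identical.
Codon 3: CGA Arg / CGA Arg — identical.
Codon 4: GCA Ala / GCA Ala — identical.
Codon 5: TCG Ser / TCG Ser — identical.
Codon 6: GGA Gly / GGA Gly — identical.
Codon 7: CTA Leu / CTA Leu — identical.
Codon 8: TCG Ser / ATA Ile — nonsynonymous.
Synonymous differences: 0.

0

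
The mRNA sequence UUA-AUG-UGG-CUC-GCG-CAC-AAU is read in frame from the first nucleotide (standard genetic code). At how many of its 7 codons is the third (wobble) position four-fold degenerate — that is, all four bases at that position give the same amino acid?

2

Codon 1 UUA (Leu): third position 2-fold.
Codon 2 AUG (Met): third position 1-fold.
Codon 3 UGG (Trp): third position 1-fold.
Codon 4 CUC (Leu): third position 4-fold.
Codon 5 GCG (Ala): third position 4-fold.
Codon 6 CAC (His): third position 2-fold.
Codon 7 AAU (Asn): third position 2-fold.
Four-fold degenerate third positions: 2.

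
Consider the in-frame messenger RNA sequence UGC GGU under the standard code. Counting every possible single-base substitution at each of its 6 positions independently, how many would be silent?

4

Codon 1 (UGC, Cys): 1 synonymous substitution.
Codon 2 (GGU, Gly): 3 synonymous substitutions.
Total: 1 + 3 = 4.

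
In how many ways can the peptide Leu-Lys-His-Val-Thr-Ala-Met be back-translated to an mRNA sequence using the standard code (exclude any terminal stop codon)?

Leu: 6 codons.
Lys: 2 codons.
His: 2 codons.
Val: 4 codons.
Thr: 4 codons.
Ala: 4 codons.
Met: 1 codon.
6 × 2 × 2 × 4 × 4 × 4 × 1 = 1536.

1536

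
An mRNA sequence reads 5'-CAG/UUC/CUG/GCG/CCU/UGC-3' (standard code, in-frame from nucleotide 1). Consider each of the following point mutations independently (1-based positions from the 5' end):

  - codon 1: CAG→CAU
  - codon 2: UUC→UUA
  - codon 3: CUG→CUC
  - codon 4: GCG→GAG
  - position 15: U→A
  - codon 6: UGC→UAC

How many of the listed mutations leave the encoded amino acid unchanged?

Codon 1: CAG (Gln) → CAU (His) — missense.
Codon 2: UUC (Phe) → UUA (Leu) — missense.
Codon 3: CUG (Leu) → CUC (Leu) — synonymous.
Codon 4: GCG (Ala) → GAG (Glu) — missense.
Codon 5: CCU (Pro) → CCA (Pro) — synonymous.
Codon 6: UGC (Cys) → UAC (Tyr) — missense.
Synonymous: 2 of 6.

2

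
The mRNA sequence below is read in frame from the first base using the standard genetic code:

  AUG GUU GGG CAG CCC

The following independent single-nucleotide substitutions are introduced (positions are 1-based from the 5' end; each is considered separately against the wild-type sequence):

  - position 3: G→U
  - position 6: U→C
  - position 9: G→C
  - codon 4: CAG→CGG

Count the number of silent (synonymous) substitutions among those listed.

Codon 1: AUG (Met) → AUU (Ile) — missense.
Codon 2: GUU (Val) → GUC (Val) — synonymous.
Codon 3: GGG (Gly) → GGC (Gly) — synonymous.
Codon 4: CAG (Gln) → CGG (Arg) — missense.
Synonymous: 2 of 4.

2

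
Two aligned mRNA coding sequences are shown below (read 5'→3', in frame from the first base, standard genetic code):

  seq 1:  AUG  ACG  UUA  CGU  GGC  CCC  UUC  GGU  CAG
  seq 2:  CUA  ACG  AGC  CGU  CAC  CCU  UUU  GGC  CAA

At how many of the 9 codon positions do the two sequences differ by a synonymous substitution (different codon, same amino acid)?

Codon 1: AUG Met / CUA Leu — nonsynonymous.
Codon 2: ACG Thr / ACG Thr — identical.
Codon 3: UUA Leu / AGC Ser — nonsynonymous.
Codon 4: CGU Arg / CGU Arg — identical.
Codon 5: GGC Gly / CAC His — nonsynonymous.
Codon 6: CCC Pro / CCU Pro — synonymous.
Codon 7: UUC Phe / UUU Phe — synonymous.
Codon 8: GGU Gly / GGC Gly — synonymous.
Codon 9: CAG Gln / CAA Gln — synonymous.
Synonymous differences: 4.

4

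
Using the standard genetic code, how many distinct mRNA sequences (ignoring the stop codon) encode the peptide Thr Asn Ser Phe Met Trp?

96

Thr: 4 codons.
Asn: 2 codons.
Ser: 6 codons.
Phe: 2 codons.
Met: 1 codon.
Trp: 1 codon.
4 × 2 × 6 × 2 × 1 × 1 = 96.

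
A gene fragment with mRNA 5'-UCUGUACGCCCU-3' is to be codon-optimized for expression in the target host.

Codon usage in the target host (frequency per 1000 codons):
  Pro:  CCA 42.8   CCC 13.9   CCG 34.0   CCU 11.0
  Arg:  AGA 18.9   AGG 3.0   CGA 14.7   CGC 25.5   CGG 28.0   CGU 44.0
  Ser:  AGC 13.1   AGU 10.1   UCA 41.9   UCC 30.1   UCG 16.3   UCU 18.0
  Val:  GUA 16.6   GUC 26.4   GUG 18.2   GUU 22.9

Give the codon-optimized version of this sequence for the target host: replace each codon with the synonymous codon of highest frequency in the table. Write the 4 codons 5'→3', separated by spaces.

UCA GUC CGU CCA

Codon 1 (Ser): best is UCA at 41.9.
Codon 2 (Val): best is GUC at 26.4.
Codon 3 (Arg): best is CGU at 44.0.
Codon 4 (Pro): best is CCA at 42.8.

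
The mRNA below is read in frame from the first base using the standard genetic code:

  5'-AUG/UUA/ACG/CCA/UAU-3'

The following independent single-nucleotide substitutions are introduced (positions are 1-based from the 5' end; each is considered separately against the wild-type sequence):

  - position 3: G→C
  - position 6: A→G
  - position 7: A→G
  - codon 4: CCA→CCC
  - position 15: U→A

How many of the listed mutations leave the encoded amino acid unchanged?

Codon 1: AUG (Met) → AUC (Ile) — missense.
Codon 2: UUA (Leu) → UUG (Leu) — synonymous.
Codon 3: ACG (Thr) → GCG (Ala) — missense.
Codon 4: CCA (Pro) → CCC (Pro) — synonymous.
Codon 5: UAU (Tyr) → UAA (Stop) — nonsense.
Synonymous: 2 of 5.

2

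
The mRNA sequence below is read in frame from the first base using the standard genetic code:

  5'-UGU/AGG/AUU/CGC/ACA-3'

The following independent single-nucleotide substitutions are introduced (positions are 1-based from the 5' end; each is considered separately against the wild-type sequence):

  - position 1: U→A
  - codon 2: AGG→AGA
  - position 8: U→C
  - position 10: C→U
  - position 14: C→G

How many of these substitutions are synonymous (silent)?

1

Codon 1: UGU (Cys) → AGU (Ser) — missense.
Codon 2: AGG (Arg) → AGA (Arg) — synonymous.
Codon 3: AUU (Ile) → ACU (Thr) — missense.
Codon 4: CGC (Arg) → UGC (Cys) — missense.
Codon 5: ACA (Thr) → AGA (Arg) — missense.
Synonymous: 1 of 5.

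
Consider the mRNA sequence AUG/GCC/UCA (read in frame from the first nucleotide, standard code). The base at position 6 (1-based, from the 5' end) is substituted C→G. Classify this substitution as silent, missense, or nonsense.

Position 6 falls in codon 2: GCC → Ala.
After the substitution the codon is GCG → Ala.
Both encode Ala, so the change is synonymous.

silent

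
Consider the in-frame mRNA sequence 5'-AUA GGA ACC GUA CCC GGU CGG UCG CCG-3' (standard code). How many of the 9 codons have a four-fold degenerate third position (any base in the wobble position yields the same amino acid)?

8

Codon 1 AUA (Ile): third position 3-fold.
Codon 2 GGA (Gly): third position 4-fold.
Codon 3 ACC (Thr): third position 4-fold.
Codon 4 GUA (Val): third position 4-fold.
Codon 5 CCC (Pro): third position 4-fold.
Codon 6 GGU (Gly): third position 4-fold.
Codon 7 CGG (Arg): third position 4-fold.
Codon 8 UCG (Ser): third position 4-fold.
Codon 9 CCG (Pro): third position 4-fold.
Four-fold degenerate third positions: 8.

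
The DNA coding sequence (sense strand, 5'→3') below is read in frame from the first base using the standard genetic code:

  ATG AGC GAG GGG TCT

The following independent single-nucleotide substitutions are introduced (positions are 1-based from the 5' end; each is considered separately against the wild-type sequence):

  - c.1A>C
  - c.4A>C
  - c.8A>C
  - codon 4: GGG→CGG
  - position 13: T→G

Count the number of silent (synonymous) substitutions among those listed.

Codon 1: ATG (Met) → CTG (Leu) — missense.
Codon 2: AGC (Ser) → CGC (Arg) — missense.
Codon 3: GAG (Glu) → GCG (Ala) — missense.
Codon 4: GGG (Gly) → CGG (Arg) — missense.
Codon 5: TCT (Ser) → GCT (Ala) — missense.
Synonymous: 0 of 5.

0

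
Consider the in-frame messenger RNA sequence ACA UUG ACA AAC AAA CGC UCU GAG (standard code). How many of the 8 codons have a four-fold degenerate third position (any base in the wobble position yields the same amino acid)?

4

Codon 1 ACA (Thr): third position 4-fold.
Codon 2 UUG (Leu): third position 2-fold.
Codon 3 ACA (Thr): third position 4-fold.
Codon 4 AAC (Asn): third position 2-fold.
Codon 5 AAA (Lys): third position 2-fold.
Codon 6 CGC (Arg): third position 4-fold.
Codon 7 UCU (Ser): third position 4-fold.
Codon 8 GAG (Glu): third position 2-fold.
Four-fold degenerate third positions: 4.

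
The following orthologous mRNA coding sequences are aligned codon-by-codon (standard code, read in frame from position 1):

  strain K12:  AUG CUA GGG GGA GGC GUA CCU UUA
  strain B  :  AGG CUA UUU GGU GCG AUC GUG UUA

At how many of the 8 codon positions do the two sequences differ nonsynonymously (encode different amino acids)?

5

Codon 1: AUG Met / AGG Arg — nonsynonymous.
Codon 2: CUA Leu / CUA Leu — identical.
Codon 3: GGG Gly / UUU Phe — nonsynonymous.
Codon 4: GGA Gly / GGU Gly — synonymous.
Codon 5: GGC Gly / GCG Ala — nonsynonymous.
Codon 6: GUA Val / AUC Ile — nonsynonymous.
Codon 7: CCU Pro / GUG Val — nonsynonymous.
Codon 8: UUA Leu / UUA Leu — identical.
Nonsynonymous differences: 5.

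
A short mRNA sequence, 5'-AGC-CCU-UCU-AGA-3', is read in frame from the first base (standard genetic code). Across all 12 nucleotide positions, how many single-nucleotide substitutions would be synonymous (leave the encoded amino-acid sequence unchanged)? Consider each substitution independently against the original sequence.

9

Codon 1 (AGC, Ser): 1 synonymous substitution.
Codon 2 (CCU, Pro): 3 synonymous substitutions.
Codon 3 (UCU, Ser): 3 synonymous substitutions.
Codon 4 (AGA, Arg): 2 synonymous substitutions.
Total: 1 + 3 + 3 + 2 = 9.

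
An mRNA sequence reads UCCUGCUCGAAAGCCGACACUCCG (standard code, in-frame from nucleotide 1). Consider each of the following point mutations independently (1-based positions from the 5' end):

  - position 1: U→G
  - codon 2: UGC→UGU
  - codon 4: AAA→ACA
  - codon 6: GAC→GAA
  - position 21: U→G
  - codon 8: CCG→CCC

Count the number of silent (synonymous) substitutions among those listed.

Codon 1: UCC (Ser) → GCC (Ala) — missense.
Codon 2: UGC (Cys) → UGU (Cys) — synonymous.
Codon 4: AAA (Lys) → ACA (Thr) — missense.
Codon 6: GAC (Asp) → GAA (Glu) — missense.
Codon 7: ACU (Thr) → ACG (Thr) — synonymous.
Codon 8: CCG (Pro) → CCC (Pro) — synonymous.
Synonymous: 3 of 6.

3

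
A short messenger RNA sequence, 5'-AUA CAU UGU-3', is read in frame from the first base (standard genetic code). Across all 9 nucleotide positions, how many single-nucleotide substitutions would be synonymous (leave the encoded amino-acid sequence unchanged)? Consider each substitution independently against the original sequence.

4

Codon 1 (AUA, Ile): 2 synonymous substitutions.
Codon 2 (CAU, His): 1 synonymous substitution.
Codon 3 (UGU, Cys): 1 synonymous substitution.
Total: 2 + 1 + 1 = 4.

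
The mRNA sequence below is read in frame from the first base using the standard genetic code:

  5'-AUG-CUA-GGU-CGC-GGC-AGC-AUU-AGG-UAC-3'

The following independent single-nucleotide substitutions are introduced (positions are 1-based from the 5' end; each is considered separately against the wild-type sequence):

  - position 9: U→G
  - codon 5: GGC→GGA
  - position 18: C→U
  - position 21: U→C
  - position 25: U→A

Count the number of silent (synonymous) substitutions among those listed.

Codon 3: GGU (Gly) → GGG (Gly) — synonymous.
Codon 5: GGC (Gly) → GGA (Gly) — synonymous.
Codon 6: AGC (Ser) → AGU (Ser) — synonymous.
Codon 7: AUU (Ile) → AUC (Ile) — synonymous.
Codon 9: UAC (Tyr) → AAC (Asn) — missense.
Synonymous: 4 of 5.

4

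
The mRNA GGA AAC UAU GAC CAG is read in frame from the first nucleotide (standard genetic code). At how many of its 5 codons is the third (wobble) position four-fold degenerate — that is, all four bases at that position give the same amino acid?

1

Codon 1 GGA (Gly): third position 4-fold.
Codon 2 AAC (Asn): third position 2-fold.
Codon 3 UAU (Tyr): third position 2-fold.
Codon 4 GAC (Asp): third position 2-fold.
Codon 5 CAG (Gln): third position 2-fold.
Four-fold degenerate third positions: 1.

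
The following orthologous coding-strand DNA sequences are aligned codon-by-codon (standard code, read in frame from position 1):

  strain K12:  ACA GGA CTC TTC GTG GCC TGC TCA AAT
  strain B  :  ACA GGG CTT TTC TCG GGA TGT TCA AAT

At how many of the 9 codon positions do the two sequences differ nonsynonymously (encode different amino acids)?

Codon 1: ACA Thr / ACA Thr — identical.
Codon 2: GGA Gly / GGG Gly — synonymous.
Codon 3: CTC Leu / CTT Leu — synonymous.
Codon 4: TTC Phe / TTC Phe — identical.
Codon 5: GTG Val / TCG Ser — nonsynonymous.
Codon 6: GCC Ala / GGA Gly — nonsynonymous.
Codon 7: TGC Cys / TGT Cys — synonymous.
Codon 8: TCA Ser / TCA Ser — identical.
Codon 9: AAT Asn / AAT Asn — identical.
Nonsynonymous differences: 2.

2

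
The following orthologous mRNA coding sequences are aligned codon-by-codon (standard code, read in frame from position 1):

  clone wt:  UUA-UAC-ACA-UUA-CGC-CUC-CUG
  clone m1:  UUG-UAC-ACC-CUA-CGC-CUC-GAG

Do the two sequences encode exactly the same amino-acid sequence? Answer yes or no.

Codon 1: UUA Leu / UUG Leu — synonymous.
Codon 2: UAC Tyr / UAC Tyr — identical.
Codon 3: ACA Thr / ACC Thr — synonymous.
Codon 4: UUA Leu / CUA Leu — synonymous.
Codon 5: CGC Arg / CGC Arg — identical.
Codon 6: CUC Leu / CUC Leu — identical.
Codon 7: CUG Leu / GAG Glu — nonsynonymous.
Nonsynonymous differences: 1 → different protein.

no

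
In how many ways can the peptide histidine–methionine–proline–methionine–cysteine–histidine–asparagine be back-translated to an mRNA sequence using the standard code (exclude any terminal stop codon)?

His: 2 codons.
Met: 1 codon.
Pro: 4 codons.
Met: 1 codon.
Cys: 2 codons.
His: 2 codons.
Asn: 2 codons.
2 × 1 × 4 × 1 × 2 × 2 × 2 = 64.

64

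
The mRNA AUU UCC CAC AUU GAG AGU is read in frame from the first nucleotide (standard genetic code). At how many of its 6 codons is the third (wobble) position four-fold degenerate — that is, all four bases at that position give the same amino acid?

1

Codon 1 AUU (Ile): third position 3-fold.
Codon 2 UCC (Ser): third position 4-fold.
Codon 3 CAC (His): third position 2-fold.
Codon 4 AUU (Ile): third position 3-fold.
Codon 5 GAG (Glu): third position 2-fold.
Codon 6 AGU (Ser): third position 2-fold.
Four-fold degenerate third positions: 1.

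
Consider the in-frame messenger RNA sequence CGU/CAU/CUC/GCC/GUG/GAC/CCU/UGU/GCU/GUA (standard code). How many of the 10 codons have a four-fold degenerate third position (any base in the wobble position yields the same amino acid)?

Codon 1 CGU (Arg): third position 4-fold.
Codon 2 CAU (His): third position 2-fold.
Codon 3 CUC (Leu): third position 4-fold.
Codon 4 GCC (Ala): third position 4-fold.
Codon 5 GUG (Val): third position 4-fold.
Codon 6 GAC (Asp): third position 2-fold.
Codon 7 CCU (Pro): third position 4-fold.
Codon 8 UGU (Cys): third position 2-fold.
Codon 9 GCU (Ala): third position 4-fold.
Codon 10 GUA (Val): third position 4-fold.
Four-fold degenerate third positions: 7.

7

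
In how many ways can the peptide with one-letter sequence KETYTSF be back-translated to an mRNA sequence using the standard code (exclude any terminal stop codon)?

Lys: 2 codons.
Glu: 2 codons.
Thr: 4 codons.
Tyr: 2 codons.
Thr: 4 codons.
Ser: 6 codons.
Phe: 2 codons.
2 × 2 × 4 × 2 × 4 × 6 × 2 = 1536.

1536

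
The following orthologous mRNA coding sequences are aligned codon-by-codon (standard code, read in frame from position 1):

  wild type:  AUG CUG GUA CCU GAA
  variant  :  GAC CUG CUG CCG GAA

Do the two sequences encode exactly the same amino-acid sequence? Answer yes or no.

no

Codon 1: AUG Met / GAC Asp — nonsynonymous.
Codon 2: CUG Leu / CUG Leu — identical.
Codon 3: GUA Val / CUG Leu — nonsynonymous.
Codon 4: CCU Pro / CCG Pro — synonymous.
Codon 5: GAA Glu / GAA Glu — identical.
Nonsynonymous differences: 2 → different protein.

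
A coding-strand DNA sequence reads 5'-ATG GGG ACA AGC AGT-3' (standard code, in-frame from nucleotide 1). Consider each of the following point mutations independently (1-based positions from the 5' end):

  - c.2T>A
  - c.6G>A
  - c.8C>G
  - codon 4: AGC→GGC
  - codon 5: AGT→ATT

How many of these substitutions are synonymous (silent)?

1

Codon 1: ATG (Met) → AAG (Lys) — missense.
Codon 2: GGG (Gly) → GGA (Gly) — synonymous.
Codon 3: ACA (Thr) → AGA (Arg) — missense.
Codon 4: AGC (Ser) → GGC (Gly) — missense.
Codon 5: AGT (Ser) → ATT (Ile) — missense.
Synonymous: 1 of 5.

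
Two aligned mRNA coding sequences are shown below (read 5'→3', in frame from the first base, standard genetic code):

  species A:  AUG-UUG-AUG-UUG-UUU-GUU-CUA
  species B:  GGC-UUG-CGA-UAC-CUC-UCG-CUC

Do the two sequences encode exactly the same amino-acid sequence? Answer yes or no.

Codon 1: AUG Met / GGC Gly — nonsynonymous.
Codon 2: UUG Leu / UUG Leu — identical.
Codon 3: AUG Met / CGA Arg — nonsynonymous.
Codon 4: UUG Leu / UAC Tyr — nonsynonymous.
Codon 5: UUU Phe / CUC Leu — nonsynonymous.
Codon 6: GUU Val / UCG Ser — nonsynonymous.
Codon 7: CUA Leu / CUC Leu — synonymous.
Nonsynonymous differences: 5 → different protein.

no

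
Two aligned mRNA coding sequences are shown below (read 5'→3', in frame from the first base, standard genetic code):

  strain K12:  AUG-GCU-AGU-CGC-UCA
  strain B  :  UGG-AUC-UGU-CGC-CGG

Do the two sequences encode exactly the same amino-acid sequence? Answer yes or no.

no

Codon 1: AUG Met / UGG Trp — nonsynonymous.
Codon 2: GCU Ala / AUC Ile — nonsynonymous.
Codon 3: AGU Ser / UGU Cys — nonsynonymous.
Codon 4: CGC Arg / CGC Arg — identical.
Codon 5: UCA Ser / CGG Arg — nonsynonymous.
Nonsynonymous differences: 4 → different protein.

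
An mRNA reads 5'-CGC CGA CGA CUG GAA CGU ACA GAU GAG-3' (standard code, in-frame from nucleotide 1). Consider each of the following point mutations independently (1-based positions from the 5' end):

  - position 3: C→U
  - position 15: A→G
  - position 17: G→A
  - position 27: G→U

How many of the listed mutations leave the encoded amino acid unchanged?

2

Codon 1: CGC (Arg) → CGU (Arg) — synonymous.
Codon 5: GAA (Glu) → GAG (Glu) — synonymous.
Codon 6: CGU (Arg) → CAU (His) — missense.
Codon 9: GAG (Glu) → GAU (Asp) — missense.
Synonymous: 2 of 4.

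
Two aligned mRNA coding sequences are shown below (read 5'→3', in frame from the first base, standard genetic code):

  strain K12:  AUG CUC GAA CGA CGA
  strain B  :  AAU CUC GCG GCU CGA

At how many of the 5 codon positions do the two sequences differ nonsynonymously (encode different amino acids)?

Codon 1: AUG Met / AAU Asn — nonsynonymous.
Codon 2: CUC Leu / CUC Leu — identical.
Codon 3: GAA Glu / GCG Ala — nonsynonymous.
Codon 4: CGA Arg / GCU Ala — nonsynonymous.
Codon 5: CGA Arg / CGA Arg — identical.
Nonsynonymous differences: 3.

3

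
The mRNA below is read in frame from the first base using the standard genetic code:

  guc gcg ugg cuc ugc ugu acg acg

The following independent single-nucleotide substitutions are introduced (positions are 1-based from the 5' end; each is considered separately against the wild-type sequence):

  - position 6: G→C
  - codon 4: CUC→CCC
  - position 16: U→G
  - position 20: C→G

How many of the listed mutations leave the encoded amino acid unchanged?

1

Codon 2: GCG (Ala) → GCC (Ala) — synonymous.
Codon 4: CUC (Leu) → CCC (Pro) — missense.
Codon 6: UGU (Cys) → GGU (Gly) — missense.
Codon 7: ACG (Thr) → AGG (Arg) — missense.
Synonymous: 1 of 4.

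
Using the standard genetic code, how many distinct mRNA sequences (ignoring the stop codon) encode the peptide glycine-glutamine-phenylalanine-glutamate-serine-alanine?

768

Gly: 4 codons.
Gln: 2 codons.
Phe: 2 codons.
Glu: 2 codons.
Ser: 6 codons.
Ala: 4 codons.
4 × 2 × 2 × 2 × 6 × 4 = 768.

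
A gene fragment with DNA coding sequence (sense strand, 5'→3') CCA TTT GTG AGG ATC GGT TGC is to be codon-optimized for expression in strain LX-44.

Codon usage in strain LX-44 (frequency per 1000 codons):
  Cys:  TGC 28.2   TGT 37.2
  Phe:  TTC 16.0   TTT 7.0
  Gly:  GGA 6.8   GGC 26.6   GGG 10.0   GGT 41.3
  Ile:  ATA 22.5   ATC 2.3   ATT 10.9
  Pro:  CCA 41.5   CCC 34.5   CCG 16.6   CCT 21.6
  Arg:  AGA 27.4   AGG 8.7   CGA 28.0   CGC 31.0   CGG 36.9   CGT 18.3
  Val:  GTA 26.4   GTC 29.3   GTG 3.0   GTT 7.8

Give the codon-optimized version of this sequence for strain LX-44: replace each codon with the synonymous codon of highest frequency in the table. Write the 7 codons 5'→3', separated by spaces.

CCA TTC GTC CGG ATA GGT TGT

Codon 1 (Pro): best is CCA at 41.5.
Codon 2 (Phe): best is TTC at 16.0.
Codon 3 (Val): best is GTC at 29.3.
Codon 4 (Arg): best is CGG at 36.9.
Codon 5 (Ile): best is ATA at 22.5.
Codon 6 (Gly): best is GGT at 41.3.
Codon 7 (Cys): best is TGT at 37.2.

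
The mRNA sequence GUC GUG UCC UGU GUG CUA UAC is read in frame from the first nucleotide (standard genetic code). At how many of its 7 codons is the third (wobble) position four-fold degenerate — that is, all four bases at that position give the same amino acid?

5

Codon 1 GUC (Val): third position 4-fold.
Codon 2 GUG (Val): third position 4-fold.
Codon 3 UCC (Ser): third position 4-fold.
Codon 4 UGU (Cys): third position 2-fold.
Codon 5 GUG (Val): third position 4-fold.
Codon 6 CUA (Leu): third position 4-fold.
Codon 7 UAC (Tyr): third position 2-fold.
Four-fold degenerate third positions: 5.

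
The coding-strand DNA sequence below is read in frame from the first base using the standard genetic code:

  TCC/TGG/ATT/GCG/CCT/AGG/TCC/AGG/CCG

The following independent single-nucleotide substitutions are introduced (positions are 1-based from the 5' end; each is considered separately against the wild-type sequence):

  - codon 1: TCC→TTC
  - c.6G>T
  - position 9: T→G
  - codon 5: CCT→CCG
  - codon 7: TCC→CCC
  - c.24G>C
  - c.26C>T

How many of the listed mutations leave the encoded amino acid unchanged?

Codon 1: TCC (Ser) → TTC (Phe) — missense.
Codon 2: TGG (Trp) → TGT (Cys) — missense.
Codon 3: ATT (Ile) → ATG (Met) — missense.
Codon 5: CCT (Pro) → CCG (Pro) — synonymous.
Codon 7: TCC (Ser) → CCC (Pro) — missense.
Codon 8: AGG (Arg) → AGC (Ser) — missense.
Codon 9: CCG (Pro) → CTG (Leu) — missense.
Synonymous: 1 of 7.

1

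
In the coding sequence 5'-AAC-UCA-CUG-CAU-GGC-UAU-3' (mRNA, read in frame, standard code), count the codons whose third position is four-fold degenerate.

Codon 1 AAC (Asn): third position 2-fold.
Codon 2 UCA (Ser): third position 4-fold.
Codon 3 CUG (Leu): third position 4-fold.
Codon 4 CAU (His): third position 2-fold.
Codon 5 GGC (Gly): third position 4-fold.
Codon 6 UAU (Tyr): third position 2-fold.
Four-fold degenerate third positions: 3.

3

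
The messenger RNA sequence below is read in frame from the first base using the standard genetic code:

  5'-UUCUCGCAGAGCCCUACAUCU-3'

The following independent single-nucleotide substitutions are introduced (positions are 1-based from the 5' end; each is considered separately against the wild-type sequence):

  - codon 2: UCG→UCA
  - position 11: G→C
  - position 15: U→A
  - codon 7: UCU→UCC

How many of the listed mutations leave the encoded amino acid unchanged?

3

Codon 2: UCG (Ser) → UCA (Ser) — synonymous.
Codon 4: AGC (Ser) → ACC (Thr) — missense.
Codon 5: CCU (Pro) → CCA (Pro) — synonymous.
Codon 7: UCU (Ser) → UCC (Ser) — synonymous.
Synonymous: 3 of 4.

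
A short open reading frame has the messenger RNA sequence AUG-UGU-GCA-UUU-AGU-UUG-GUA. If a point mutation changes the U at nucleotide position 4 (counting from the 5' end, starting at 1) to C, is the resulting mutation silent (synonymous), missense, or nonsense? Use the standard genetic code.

Position 4 falls in codon 2: UGU → Cys.
After the substitution the codon is CGU → Arg.
Cys ≠ Arg, so this is a missense mutation.

missense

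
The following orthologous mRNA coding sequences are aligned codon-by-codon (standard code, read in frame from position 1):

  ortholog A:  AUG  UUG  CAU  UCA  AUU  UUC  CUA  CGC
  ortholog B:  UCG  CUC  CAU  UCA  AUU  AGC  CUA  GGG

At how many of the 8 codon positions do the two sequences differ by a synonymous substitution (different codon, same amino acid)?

Codon 1: AUG Met / UCG Ser — nonsynonymous.
Codon 2: UUG Leu / CUC Leu — synonymous.
Codon 3: CAU His / CAU His — identical.
Codon 4: UCA Ser / UCA Ser — identical.
Codon 5: AUU Ile / AUU Ile — identical.
Codon 6: UUC Phe / AGC Ser — nonsynonymous.
Codon 7: CUA Leu / CUA Leu — identical.
Codon 8: CGC Arg / GGG Gly — nonsynonymous.
Synonymous differences: 1.

1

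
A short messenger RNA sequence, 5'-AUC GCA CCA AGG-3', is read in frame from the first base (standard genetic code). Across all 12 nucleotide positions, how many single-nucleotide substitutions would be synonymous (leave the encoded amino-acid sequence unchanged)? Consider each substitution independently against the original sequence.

10

Codon 1 (AUC, Ile): 2 synonymous substitutions.
Codon 2 (GCA, Ala): 3 synonymous substitutions.
Codon 3 (CCA, Pro): 3 synonymous substitutions.
Codon 4 (AGG, Arg): 2 synonymous substitutions.
Total: 2 + 3 + 3 + 2 = 10.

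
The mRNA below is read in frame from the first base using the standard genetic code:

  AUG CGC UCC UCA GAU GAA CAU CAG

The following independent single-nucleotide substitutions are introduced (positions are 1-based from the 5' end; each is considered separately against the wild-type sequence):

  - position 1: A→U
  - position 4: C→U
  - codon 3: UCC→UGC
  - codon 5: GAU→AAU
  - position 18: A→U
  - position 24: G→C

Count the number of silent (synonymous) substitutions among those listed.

0

Codon 1: AUG (Met) → UUG (Leu) — missense.
Codon 2: CGC (Arg) → UGC (Cys) — missense.
Codon 3: UCC (Ser) → UGC (Cys) — missense.
Codon 5: GAU (Asp) → AAU (Asn) — missense.
Codon 6: GAA (Glu) → GAU (Asp) — missense.
Codon 8: CAG (Gln) → CAC (His) — missense.
Synonymous: 0 of 6.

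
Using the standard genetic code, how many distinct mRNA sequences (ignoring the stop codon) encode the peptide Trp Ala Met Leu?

24

Trp: 1 codon.
Ala: 4 codons.
Met: 1 codon.
Leu: 6 codons.
1 × 4 × 1 × 6 = 24.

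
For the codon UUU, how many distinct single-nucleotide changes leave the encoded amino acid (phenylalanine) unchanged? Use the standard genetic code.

Position 1: none → 0 synonymous.
Position 2: none → 0 synonymous.
Position 3: UUC → 1 synonymous.
Total: 0 + 0 + 1 = 1.

1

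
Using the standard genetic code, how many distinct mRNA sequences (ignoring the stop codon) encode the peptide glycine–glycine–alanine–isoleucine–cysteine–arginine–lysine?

4608

Gly: 4 codons.
Gly: 4 codons.
Ala: 4 codons.
Ile: 3 codons.
Cys: 2 codons.
Arg: 6 codons.
Lys: 2 codons.
4 × 4 × 4 × 3 × 2 × 6 × 2 = 4608.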